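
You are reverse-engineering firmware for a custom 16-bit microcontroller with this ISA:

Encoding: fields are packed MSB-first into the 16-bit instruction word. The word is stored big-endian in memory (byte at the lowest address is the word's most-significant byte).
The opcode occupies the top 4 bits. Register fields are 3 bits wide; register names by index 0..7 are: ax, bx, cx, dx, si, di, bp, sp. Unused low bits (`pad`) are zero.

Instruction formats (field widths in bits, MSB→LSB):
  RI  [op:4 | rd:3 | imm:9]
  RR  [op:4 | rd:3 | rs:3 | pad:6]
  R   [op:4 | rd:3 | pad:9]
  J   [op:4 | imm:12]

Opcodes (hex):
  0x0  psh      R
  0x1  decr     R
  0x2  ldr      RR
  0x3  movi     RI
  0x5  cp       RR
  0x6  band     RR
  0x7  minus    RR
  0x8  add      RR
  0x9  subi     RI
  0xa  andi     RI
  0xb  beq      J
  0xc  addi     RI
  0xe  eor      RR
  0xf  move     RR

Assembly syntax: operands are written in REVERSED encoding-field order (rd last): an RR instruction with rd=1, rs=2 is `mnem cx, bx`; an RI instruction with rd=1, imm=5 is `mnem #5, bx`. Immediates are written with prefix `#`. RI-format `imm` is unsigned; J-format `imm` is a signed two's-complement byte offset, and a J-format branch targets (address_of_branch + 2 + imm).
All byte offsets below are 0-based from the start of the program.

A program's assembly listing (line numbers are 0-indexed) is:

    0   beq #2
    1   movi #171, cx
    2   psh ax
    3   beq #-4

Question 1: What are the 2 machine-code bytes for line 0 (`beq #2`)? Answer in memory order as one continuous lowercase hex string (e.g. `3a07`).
0. beq fields op=0xb:4|imm=2:12 → word b002h → b0 02

b002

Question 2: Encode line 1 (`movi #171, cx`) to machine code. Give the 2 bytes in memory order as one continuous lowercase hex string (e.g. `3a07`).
line 1 (movi): pack op=0x3:4|rd=2:3|imm=171:9 = 0x34ab; big→ 34 ab

34ab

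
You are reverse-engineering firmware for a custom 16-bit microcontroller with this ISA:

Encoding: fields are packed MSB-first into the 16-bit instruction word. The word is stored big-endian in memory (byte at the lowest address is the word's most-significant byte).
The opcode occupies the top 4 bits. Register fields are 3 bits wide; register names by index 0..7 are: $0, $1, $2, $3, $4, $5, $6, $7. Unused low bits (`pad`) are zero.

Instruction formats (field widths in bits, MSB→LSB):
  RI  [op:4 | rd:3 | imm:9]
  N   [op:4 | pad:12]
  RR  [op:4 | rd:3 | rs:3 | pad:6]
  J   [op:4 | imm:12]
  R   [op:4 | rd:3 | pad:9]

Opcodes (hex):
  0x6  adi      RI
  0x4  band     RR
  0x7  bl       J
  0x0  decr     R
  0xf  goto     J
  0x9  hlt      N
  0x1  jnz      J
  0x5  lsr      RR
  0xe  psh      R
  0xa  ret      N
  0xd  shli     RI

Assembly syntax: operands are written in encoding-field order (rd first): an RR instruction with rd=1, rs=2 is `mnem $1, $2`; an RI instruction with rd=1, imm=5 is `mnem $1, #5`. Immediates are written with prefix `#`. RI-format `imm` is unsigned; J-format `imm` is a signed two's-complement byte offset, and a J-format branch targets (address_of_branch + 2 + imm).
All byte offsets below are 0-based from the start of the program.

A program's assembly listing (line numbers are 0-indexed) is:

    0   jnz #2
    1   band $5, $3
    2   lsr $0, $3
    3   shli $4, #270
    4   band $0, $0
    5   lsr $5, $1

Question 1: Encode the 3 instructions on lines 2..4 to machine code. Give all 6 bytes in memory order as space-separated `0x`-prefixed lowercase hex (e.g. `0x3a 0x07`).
L2: lsr op=0x5:4|rd=0:3|rs=3:3|pad=0:6 ⇒ 0x50c0 ⇒ big 50 c0
L3: shli op=0xd:4|rd=4:3|imm=270:9 ⇒ 0xd90e ⇒ big d9 0e
L4: band op=0x4:4|rd=0:3|rs=0:3|pad=0:6 ⇒ 0x4000 ⇒ big 40 00

0x50 0xc0 0xd9 0x0e 0x40 0x00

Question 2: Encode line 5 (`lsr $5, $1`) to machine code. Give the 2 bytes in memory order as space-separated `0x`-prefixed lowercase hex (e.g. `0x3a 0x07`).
5. lsr fields op=0x5:4|rd=5:3|rs=1:3|pad=0:6 → word 5a40h → 5a 40

0x5a 0x40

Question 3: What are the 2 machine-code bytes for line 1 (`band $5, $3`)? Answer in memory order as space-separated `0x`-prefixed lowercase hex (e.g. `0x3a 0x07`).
L1: band op=0x4:4|rd=5:3|rs=3:3|pad=0:6 ⇒ 0x4ac0 ⇒ big 4a c0

0x4a 0xc0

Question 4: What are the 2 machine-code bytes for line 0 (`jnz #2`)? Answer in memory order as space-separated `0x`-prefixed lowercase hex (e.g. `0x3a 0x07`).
0. jnz fields op=0x1:4|imm=2:12 → word 1002h → 10 02

0x10 0x02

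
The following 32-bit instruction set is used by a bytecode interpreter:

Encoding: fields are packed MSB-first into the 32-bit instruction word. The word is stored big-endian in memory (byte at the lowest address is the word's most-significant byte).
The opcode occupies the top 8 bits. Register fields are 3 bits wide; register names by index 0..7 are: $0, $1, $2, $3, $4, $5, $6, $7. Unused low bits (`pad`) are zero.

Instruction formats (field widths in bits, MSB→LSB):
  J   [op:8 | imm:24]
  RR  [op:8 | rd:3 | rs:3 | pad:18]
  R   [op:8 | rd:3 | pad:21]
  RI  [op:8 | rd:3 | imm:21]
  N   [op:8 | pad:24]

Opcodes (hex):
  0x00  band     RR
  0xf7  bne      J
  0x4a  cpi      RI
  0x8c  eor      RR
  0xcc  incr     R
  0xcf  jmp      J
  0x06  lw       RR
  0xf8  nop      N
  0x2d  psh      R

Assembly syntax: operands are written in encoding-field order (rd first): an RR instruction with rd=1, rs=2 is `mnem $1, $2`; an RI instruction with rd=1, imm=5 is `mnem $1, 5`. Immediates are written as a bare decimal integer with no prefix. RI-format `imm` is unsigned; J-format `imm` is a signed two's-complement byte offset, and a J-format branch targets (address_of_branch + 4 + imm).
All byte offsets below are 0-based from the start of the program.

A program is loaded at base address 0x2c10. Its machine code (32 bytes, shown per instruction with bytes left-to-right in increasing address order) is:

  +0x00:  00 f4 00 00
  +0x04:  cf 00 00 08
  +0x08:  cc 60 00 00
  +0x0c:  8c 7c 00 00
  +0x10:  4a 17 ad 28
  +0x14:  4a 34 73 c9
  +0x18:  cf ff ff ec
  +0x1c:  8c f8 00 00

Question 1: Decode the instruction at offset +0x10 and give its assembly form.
@+10  big-endian(4a 17 ad 28) = 0x4a17ad28
  top 8b → 0x4a → cpi [RI]
  rd: (w>>21)&0x7=0x0 → $0
  imm: (w>>0)&0x1fffff=0x17ad28 → 1551656

cpi $0, 1551656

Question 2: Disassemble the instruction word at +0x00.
off 0x00: read 00 f4 00 00 as big → 0x00f40000
  opcode bits[31:24]=0x0: band/RR
  rd: (w>>21)&0x7=0x7 → $7
  rs: (w>>18)&0x7=0x5 → $5

band $7, $5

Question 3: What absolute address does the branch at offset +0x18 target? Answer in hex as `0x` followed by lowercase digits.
0x2c18

[18] cf ff ff ec → 0xcfffffec
  opcode bits[31:24]=0xcf: jmp/J
  imm@[23:0]=0xffffec (s24→-20) ⇒ -20
  target = base 0x2c10 + off 0x18 + 4 + imm -20 = 0x2c18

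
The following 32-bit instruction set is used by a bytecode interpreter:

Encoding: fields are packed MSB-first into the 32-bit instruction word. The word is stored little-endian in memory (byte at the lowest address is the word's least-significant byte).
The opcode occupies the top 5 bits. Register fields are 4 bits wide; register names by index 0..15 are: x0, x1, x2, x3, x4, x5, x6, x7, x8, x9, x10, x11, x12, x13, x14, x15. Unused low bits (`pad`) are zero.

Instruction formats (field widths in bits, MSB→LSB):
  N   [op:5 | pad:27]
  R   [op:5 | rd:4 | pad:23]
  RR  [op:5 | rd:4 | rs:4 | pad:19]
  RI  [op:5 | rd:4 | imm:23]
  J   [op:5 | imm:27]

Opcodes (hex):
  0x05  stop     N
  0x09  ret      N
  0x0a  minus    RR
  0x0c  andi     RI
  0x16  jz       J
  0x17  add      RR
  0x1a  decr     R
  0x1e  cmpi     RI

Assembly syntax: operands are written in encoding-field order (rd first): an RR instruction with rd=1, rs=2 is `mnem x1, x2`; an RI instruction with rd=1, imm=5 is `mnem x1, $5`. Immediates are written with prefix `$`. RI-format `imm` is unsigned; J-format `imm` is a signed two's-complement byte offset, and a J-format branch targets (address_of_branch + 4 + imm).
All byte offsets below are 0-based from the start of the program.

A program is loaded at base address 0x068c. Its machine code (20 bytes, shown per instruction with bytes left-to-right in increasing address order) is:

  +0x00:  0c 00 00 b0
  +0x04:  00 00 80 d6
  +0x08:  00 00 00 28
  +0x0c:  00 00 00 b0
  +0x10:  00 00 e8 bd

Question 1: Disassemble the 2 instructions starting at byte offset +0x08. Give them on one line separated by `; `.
@+08  little-endian(00 00 00 28) = 0x28000000
  opcode bits[31:27]=0x5: stop/N
@+0c  little-endian(00 00 00 b0) = 0xb0000000
  opcode bits[31:27]=0x16: jz/J
  imm@[26:0]=0x0 ⇒ $0

stop; jz $0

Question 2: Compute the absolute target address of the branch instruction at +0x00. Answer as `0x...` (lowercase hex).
[00] 0c 00 00 b0 → 0xb000000c
  top 5b → 0x16 → jz [J]
  imm: (w>>0)&0x7ffffff=0xc → $12
  target = base 0x068c + off 0x00 + 4 + imm 12 = 0x069c

0x069c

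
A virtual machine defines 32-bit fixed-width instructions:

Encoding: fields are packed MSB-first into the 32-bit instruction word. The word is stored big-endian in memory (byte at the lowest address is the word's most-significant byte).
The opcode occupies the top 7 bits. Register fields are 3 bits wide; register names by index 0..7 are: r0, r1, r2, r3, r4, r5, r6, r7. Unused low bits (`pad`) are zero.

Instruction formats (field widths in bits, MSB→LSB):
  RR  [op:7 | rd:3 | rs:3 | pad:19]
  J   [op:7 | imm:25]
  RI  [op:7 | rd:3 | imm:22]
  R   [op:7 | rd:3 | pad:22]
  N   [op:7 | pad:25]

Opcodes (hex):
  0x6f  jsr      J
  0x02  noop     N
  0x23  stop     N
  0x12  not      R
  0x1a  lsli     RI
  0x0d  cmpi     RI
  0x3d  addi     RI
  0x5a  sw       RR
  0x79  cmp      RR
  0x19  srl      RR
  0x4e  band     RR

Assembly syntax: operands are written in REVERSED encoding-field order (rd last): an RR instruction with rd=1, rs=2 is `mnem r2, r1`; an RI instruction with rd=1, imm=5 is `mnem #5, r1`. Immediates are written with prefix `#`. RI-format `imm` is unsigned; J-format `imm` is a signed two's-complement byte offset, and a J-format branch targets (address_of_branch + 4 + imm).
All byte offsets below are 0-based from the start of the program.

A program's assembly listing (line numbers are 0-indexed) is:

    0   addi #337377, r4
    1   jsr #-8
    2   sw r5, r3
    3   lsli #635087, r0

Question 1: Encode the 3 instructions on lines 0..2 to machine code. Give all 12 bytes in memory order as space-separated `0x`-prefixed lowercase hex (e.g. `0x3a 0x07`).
0. addi fields op=0x3d:7|rd=4:3|imm=337377:22 → word 7b0525e1h → 7b 05 25 e1
1. jsr fields op=0x6f:7|imm=-8:25 → word dffffff8h → df ff ff f8
2. sw fields op=0x5a:7|rd=3:3|rs=5:3|pad=0:19 → word b4e80000h → b4 e8 00 00

0x7b 0x05 0x25 0xe1 0xdf 0xff 0xff 0xf8 0xb4 0xe8 0x00 0x00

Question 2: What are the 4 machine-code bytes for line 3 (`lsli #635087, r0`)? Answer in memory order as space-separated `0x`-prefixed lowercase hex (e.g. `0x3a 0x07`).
0x34 0x09 0xb0 0xcf

line 3 (lsli): pack op=0x1a:7|rd=0:3|imm=635087:22 = 0x3409b0cf; big→ 34 09 b0 cf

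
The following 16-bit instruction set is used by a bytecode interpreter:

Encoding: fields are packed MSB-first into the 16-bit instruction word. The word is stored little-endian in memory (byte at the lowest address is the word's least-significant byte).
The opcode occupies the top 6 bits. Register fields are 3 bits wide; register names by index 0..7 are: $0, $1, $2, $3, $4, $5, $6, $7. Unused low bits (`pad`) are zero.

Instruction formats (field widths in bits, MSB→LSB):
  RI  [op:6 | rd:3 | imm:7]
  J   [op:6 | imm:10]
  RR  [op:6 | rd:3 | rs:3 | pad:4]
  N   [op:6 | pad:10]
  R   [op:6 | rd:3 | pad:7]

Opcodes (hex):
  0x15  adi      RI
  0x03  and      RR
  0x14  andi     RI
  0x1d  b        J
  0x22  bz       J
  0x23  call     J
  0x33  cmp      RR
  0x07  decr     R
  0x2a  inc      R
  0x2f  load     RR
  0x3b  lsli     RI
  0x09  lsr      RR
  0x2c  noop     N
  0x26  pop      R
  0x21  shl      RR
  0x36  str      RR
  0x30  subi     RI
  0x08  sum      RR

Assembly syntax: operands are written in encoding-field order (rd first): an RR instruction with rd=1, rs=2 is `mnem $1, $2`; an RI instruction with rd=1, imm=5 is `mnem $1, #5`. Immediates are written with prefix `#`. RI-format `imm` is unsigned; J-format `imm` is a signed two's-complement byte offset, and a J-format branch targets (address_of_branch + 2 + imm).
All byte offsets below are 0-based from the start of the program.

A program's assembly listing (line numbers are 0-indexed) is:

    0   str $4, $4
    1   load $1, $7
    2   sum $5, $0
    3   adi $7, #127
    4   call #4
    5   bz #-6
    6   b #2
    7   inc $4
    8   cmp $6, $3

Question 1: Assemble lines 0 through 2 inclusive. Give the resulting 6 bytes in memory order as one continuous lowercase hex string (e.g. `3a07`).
0. str fields op=0x36:6|rd=4:3|rs=4:3|pad=0:4 → word da40h → 40 da
1. load fields op=0x2f:6|rd=1:3|rs=7:3|pad=0:4 → word bcf0h → f0 bc
2. sum fields op=0x8:6|rd=5:3|rs=0:3|pad=0:4 → word 2280h → 80 22

40daf0bc8022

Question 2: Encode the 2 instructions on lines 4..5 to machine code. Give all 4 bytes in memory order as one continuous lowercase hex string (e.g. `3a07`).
048cfa8b

4. call fields op=0x23:6|imm=4:10 → word 8c04h → 04 8c
5. bz fields op=0x22:6|imm=-6:10 → word 8bfah → fa 8b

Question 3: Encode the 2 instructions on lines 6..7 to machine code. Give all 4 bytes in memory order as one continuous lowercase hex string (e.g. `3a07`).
line 6 (b): pack op=0x1d:6|imm=2:10 = 0x7402; little→ 02 74
line 7 (inc): pack op=0x2a:6|rd=4:3|pad=0:7 = 0xaa00; little→ 00 aa

027400aa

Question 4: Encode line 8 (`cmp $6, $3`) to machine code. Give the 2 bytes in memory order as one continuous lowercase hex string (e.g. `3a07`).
30cf

L8: cmp op=0x33:6|rd=6:3|rs=3:3|pad=0:4 ⇒ 0xcf30 ⇒ little 30 cf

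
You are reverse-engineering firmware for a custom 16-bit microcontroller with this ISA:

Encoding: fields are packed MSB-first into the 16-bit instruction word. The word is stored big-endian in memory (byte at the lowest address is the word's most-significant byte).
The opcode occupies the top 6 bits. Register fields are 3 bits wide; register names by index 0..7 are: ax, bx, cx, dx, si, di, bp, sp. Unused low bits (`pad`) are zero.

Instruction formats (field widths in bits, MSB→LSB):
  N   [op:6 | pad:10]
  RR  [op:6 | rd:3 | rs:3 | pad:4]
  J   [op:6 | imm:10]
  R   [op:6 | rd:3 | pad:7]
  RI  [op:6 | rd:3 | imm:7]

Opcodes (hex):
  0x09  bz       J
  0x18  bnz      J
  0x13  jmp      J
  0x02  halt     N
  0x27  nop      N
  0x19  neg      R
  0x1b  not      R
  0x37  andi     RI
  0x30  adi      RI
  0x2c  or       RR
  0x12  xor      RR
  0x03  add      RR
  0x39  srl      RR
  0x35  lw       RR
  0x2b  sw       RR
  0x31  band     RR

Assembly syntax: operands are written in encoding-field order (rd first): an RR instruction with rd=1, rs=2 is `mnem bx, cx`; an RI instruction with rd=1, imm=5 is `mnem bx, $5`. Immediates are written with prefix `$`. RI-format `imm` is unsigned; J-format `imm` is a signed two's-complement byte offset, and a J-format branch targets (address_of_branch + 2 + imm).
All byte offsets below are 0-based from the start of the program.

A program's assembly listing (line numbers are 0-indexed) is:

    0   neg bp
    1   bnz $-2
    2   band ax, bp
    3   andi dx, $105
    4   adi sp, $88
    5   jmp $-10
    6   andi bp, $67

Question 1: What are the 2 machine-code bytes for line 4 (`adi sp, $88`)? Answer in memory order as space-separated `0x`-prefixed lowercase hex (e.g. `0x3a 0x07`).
4. adi fields op=0x30:6|rd=7:3|imm=88:7 → word c3d8h → c3 d8

0xc3 0xd8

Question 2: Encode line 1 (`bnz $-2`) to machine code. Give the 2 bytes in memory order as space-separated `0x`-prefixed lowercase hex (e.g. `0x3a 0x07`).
1. bnz fields op=0x18:6|imm=-2:10 → word 63feh → 63 fe

0x63 0xfe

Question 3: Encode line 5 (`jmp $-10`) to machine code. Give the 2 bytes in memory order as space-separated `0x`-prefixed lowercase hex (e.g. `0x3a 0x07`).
0x4f 0xf6

5. jmp fields op=0x13:6|imm=-10:10 → word 4ff6h → 4f f6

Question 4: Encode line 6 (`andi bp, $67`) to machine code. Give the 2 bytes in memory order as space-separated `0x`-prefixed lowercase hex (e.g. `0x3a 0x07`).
L6: andi op=0x37:6|rd=6:3|imm=67:7 ⇒ 0xdf43 ⇒ big df 43

0xdf 0x43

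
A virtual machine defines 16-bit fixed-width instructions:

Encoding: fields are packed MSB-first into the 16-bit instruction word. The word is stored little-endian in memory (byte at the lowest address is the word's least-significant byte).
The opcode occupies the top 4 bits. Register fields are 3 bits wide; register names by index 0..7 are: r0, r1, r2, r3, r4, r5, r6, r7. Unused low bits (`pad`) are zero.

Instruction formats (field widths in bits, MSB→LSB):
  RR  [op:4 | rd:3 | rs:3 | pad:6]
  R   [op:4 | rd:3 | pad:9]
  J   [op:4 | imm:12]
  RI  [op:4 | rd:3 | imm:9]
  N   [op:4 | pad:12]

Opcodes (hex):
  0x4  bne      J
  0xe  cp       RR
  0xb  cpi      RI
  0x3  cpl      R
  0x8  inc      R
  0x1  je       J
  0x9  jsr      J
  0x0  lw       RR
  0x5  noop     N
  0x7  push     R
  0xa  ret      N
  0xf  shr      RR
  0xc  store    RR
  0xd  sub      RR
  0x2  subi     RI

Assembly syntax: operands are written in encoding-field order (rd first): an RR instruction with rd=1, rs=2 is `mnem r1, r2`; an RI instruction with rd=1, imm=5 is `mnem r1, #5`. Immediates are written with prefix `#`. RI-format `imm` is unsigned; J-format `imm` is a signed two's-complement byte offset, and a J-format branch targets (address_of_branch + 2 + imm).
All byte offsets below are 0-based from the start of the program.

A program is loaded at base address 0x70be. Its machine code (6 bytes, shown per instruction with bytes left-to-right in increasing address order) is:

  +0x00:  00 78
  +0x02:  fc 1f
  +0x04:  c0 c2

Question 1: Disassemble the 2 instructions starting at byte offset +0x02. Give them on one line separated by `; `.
[02] fc 1f → 0x1ffc
  top 4b → 0x1 → je [J]
  imm: (w>>0)&0xfff=0xffc (s12→-4) → #-4
[04] c0 c2 → 0xc2c0
  top 4b → 0xc → store [RR]
  rd: (w>>9)&0x7=0x1 → r1
  rs: (w>>6)&0x7=0x3 → r3

je #-4; store r1, r3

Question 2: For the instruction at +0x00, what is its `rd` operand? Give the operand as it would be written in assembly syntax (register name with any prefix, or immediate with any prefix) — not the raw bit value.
@+00  little-endian(00 78) = 0x7800
  opcode bits[15:12]=0x7: push/R
  rd@[11:9]=0x4 ⇒ r4

r4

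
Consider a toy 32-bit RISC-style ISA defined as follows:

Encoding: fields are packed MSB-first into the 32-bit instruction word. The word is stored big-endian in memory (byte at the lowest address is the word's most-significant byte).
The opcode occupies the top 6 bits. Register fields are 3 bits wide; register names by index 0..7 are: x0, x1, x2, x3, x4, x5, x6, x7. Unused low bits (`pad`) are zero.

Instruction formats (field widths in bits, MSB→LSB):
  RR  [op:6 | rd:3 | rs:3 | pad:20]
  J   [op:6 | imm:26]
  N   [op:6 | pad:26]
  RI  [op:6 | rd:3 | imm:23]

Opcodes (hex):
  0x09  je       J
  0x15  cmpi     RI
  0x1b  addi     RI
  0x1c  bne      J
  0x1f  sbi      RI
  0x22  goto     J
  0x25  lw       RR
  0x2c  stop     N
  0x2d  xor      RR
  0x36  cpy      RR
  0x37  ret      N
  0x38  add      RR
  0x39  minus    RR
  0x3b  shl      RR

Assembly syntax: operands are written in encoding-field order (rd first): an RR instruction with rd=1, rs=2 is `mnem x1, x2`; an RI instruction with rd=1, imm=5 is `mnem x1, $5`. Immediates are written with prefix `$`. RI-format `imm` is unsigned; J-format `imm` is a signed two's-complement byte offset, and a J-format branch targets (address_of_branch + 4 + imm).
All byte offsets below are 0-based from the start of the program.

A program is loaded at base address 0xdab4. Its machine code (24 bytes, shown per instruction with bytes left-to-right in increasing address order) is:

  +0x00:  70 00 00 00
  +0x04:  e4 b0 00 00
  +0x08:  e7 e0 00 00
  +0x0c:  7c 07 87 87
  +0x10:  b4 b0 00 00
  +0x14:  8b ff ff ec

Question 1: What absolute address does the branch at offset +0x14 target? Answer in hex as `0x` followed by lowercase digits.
0xdab8

+0x14: 8b ff ff ec ⇒ word 0x8bffffec (big)
  opcode bits[31:26]=0x22: goto/J
  imm@[25:0]=0x3ffffec (s26→-20) ⇒ $-20
  target = base 0xdab4 + off 0x14 + 4 + imm -20 = 0xdab8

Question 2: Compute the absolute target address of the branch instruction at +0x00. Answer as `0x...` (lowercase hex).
0xdab8

off 0x00: read 70 00 00 00 as big → 0x70000000
  op=0x70000000>>26=0x1c ⇒ bne (J)
  imm@[25:0]=0x0 ⇒ $0
  target = base 0xdab4 + off 0x00 + 4 + imm 0 = 0xdab8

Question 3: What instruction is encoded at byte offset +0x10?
@+10  big-endian(b4 b0 00 00) = 0xb4b00000
  opcode bits[31:26]=0x2d: xor/RR
  rd: (w>>23)&0x7=0x1 → x1
  rs: (w>>20)&0x7=0x3 → x3

xor x1, x3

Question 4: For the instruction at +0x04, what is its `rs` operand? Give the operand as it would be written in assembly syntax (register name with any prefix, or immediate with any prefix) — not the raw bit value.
off 0x04: read e4 b0 00 00 as big → 0xe4b00000
  top 6b → 0x39 → minus [RR]
  [25:23] rd=1 = x1
  [22:20] rs=3 = x3

x3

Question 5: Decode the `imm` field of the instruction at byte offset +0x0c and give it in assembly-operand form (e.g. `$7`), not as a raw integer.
$493447

+0x0c: 7c 07 87 87 ⇒ word 0x7c078787 (big)
  op=0x7c078787>>26=0x1f ⇒ sbi (RI)
  rd@[25:23]=0x0 ⇒ x0
  imm@[22:0]=0x78787 ⇒ $493447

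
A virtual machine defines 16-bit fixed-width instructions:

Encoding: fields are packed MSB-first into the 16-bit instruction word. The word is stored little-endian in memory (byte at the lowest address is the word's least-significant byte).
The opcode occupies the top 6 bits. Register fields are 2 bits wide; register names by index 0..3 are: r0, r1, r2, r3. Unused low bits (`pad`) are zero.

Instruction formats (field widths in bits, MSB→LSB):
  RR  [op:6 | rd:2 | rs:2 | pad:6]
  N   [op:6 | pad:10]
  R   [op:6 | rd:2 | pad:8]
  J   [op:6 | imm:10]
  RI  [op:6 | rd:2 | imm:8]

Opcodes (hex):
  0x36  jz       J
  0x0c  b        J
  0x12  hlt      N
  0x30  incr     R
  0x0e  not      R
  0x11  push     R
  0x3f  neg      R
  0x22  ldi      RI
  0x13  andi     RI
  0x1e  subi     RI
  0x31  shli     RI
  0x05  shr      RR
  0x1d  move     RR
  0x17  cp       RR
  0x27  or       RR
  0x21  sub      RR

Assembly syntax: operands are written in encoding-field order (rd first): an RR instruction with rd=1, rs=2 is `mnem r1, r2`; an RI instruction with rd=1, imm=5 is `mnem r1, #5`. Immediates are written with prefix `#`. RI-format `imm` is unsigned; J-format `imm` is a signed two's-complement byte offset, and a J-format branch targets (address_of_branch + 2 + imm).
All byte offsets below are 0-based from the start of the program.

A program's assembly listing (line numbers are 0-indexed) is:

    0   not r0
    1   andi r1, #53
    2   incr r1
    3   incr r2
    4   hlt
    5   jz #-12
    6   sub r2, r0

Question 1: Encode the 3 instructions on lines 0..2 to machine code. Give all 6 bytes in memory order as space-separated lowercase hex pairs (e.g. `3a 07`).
00 38 35 4d 00 c1

L0: not op=0xe:6|rd=0:2|pad=0:8 ⇒ 0x3800 ⇒ little 00 38
L1: andi op=0x13:6|rd=1:2|imm=53:8 ⇒ 0x4d35 ⇒ little 35 4d
L2: incr op=0x30:6|rd=1:2|pad=0:8 ⇒ 0xc100 ⇒ little 00 c1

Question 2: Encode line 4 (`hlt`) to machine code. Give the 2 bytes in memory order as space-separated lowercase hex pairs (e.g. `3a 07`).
line 4 (hlt): pack op=0x12:6|pad=0:10 = 0x4800; little→ 00 48

00 48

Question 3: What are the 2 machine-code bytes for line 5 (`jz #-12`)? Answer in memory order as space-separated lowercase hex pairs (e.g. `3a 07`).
5. jz fields op=0x36:6|imm=-12:10 → word dbf4h → f4 db

f4 db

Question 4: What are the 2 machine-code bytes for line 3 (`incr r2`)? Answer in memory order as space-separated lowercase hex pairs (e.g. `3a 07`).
line 3 (incr): pack op=0x30:6|rd=2:2|pad=0:8 = 0xc200; little→ 00 c2

00 c2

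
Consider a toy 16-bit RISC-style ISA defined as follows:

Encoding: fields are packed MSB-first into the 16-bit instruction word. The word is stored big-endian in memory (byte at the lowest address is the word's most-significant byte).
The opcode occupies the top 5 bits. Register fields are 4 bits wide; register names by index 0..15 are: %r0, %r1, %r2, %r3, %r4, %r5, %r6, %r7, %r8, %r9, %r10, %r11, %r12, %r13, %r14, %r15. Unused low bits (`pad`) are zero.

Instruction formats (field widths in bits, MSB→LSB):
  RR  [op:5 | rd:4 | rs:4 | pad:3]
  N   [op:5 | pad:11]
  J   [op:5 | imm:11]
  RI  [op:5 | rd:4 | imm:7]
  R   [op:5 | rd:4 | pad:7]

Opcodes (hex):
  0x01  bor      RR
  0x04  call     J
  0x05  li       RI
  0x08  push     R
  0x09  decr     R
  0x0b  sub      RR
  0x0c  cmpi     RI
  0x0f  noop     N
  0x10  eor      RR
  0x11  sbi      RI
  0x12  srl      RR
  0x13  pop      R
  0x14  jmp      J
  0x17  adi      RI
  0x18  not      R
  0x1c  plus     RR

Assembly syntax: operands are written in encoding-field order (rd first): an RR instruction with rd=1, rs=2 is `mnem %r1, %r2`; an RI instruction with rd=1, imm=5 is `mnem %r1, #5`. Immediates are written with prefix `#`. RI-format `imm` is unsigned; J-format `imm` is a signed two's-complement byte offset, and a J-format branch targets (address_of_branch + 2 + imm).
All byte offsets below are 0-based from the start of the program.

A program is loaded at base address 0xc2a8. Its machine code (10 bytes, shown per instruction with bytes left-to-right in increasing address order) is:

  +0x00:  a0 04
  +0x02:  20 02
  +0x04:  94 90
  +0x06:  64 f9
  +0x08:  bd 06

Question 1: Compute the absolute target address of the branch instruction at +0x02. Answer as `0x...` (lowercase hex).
0xc2ae

@+02  big-endian(20 02) = 0x2002
  op=0x2002>>11=0x4 ⇒ call (J)
  imm@[10:0]=0x2 ⇒ #2
  target = base 0xc2a8 + off 0x02 + 2 + imm 2 = 0xc2ae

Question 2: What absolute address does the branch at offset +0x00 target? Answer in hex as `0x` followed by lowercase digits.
0xc2ae

off 0x00: read a0 04 as big → 0xa004
  opcode bits[15:11]=0x14: jmp/J
  [10:0] imm=4 = #4
  target = base 0xc2a8 + off 0x00 + 2 + imm 4 = 0xc2ae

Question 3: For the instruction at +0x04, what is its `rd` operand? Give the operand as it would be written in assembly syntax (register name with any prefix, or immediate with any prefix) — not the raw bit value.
[04] 94 90 → 0x9490
  top 5b → 0x12 → srl [RR]
  [10:7] rd=9 = %r9
  [6:3] rs=2 = %r2

%r9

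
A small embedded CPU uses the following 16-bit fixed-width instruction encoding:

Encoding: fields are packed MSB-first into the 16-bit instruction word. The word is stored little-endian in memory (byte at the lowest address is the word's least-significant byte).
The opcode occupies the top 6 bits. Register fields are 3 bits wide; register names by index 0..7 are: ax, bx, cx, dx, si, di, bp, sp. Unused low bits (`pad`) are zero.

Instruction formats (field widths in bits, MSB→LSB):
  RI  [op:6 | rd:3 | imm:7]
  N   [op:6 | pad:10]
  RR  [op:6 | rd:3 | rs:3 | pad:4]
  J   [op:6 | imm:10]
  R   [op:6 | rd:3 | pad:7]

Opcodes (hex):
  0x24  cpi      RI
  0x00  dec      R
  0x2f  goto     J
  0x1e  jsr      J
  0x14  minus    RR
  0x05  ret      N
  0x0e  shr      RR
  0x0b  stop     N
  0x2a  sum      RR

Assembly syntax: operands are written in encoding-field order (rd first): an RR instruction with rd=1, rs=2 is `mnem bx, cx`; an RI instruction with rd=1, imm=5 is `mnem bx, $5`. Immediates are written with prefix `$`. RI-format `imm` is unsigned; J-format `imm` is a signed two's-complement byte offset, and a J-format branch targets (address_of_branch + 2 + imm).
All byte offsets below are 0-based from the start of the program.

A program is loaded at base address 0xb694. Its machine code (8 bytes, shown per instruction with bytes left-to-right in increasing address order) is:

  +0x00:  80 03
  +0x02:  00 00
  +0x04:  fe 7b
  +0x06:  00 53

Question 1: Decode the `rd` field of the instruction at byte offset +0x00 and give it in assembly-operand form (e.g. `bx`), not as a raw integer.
sp

@+00  little-endian(80 03) = 0x0380
  top 6b → 0x0 → dec [R]
  [9:7] rd=7 = sp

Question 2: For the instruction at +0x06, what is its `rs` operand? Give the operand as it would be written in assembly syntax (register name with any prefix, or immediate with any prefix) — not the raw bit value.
ax

[06] 00 53 → 0x5300
  opcode bits[15:10]=0x14: minus/RR
  [9:7] rd=6 = bp
  [6:4] rs=0 = ax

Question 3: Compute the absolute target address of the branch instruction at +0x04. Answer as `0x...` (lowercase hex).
[04] fe 7b → 0x7bfe
  top 6b → 0x1e → jsr [J]
  imm@[9:0]=0x3fe (s10→-2) ⇒ $-2
  target = base 0xb694 + off 0x04 + 2 + imm -2 = 0xb698

0xb698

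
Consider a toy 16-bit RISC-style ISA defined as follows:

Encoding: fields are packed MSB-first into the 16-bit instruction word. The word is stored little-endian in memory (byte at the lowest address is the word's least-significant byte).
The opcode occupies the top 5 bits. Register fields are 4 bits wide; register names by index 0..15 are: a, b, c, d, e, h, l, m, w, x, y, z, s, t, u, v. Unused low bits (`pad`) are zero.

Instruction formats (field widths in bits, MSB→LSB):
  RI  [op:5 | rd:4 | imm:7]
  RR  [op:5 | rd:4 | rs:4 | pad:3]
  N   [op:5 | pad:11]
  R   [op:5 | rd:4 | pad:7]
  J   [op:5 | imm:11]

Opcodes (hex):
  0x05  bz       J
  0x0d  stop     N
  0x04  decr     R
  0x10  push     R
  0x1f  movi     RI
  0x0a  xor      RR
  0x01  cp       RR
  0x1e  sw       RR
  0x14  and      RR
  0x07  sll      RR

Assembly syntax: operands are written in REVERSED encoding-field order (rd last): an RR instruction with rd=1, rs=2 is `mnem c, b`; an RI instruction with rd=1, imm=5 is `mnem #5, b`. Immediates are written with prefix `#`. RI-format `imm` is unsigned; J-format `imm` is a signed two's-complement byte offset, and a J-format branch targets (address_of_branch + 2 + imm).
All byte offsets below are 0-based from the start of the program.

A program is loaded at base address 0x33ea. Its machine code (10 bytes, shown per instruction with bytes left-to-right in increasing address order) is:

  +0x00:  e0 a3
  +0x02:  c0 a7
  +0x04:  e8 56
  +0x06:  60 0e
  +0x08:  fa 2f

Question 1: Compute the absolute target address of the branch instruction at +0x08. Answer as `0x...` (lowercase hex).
[08] fa 2f → 0x2ffa
  op=0x2ffa>>11=0x5 ⇒ bz (J)
  [10:0] imm=2042 (s11→-6) = #-6
  target = base 0x33ea + off 0x08 + 2 + imm -6 = 0x33ee

0x33ee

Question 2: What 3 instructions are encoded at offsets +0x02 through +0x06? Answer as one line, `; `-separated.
@+02  little-endian(c0 a7) = 0xa7c0
  top 5b → 0x14 → and [RR]
  [10:7] rd=15 = v
  [6:3] rs=8 = w
@+04  little-endian(e8 56) = 0x56e8
  top 5b → 0xa → xor [RR]
  [10:7] rd=13 = t
  [6:3] rs=13 = t
@+06  little-endian(60 0e) = 0x0e60
  top 5b → 0x1 → cp [RR]
  [10:7] rd=12 = s
  [6:3] rs=12 = s

and w, v; xor t, t; cp s, s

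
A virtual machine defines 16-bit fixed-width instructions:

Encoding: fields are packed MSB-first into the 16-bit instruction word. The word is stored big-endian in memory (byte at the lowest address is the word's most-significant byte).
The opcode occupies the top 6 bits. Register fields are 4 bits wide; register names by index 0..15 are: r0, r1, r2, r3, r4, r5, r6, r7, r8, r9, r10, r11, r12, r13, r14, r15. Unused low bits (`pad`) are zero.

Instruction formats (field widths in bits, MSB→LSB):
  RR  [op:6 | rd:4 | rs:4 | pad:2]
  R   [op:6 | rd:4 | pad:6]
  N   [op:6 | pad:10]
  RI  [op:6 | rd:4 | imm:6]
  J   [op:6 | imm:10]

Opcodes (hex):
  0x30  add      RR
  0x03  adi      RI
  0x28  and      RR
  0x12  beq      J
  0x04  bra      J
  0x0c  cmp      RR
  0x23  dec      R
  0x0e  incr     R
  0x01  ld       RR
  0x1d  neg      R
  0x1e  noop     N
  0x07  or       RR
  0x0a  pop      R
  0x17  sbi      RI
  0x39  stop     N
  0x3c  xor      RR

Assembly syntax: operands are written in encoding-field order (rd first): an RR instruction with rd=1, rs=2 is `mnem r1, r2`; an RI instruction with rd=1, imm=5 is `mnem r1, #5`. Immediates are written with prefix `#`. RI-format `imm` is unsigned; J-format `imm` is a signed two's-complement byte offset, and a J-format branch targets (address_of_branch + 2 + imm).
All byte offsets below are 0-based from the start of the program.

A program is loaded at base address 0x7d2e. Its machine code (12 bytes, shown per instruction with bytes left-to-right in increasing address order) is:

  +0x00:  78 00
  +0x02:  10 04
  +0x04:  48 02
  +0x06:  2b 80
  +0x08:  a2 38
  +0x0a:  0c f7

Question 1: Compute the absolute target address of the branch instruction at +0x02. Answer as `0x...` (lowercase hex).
0x7d36

[02] 10 04 → 0x1004
  top 6b → 0x4 → bra [J]
  imm: (w>>0)&0x3ff=0x4 → #4
  target = base 0x7d2e + off 0x02 + 2 + imm 4 = 0x7d36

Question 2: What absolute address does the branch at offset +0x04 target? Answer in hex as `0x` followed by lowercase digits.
[04] 48 02 → 0x4802
  opcode bits[15:10]=0x12: beq/J
  imm: (w>>0)&0x3ff=0x2 → #2
  target = base 0x7d2e + off 0x04 + 2 + imm 2 = 0x7d36

0x7d36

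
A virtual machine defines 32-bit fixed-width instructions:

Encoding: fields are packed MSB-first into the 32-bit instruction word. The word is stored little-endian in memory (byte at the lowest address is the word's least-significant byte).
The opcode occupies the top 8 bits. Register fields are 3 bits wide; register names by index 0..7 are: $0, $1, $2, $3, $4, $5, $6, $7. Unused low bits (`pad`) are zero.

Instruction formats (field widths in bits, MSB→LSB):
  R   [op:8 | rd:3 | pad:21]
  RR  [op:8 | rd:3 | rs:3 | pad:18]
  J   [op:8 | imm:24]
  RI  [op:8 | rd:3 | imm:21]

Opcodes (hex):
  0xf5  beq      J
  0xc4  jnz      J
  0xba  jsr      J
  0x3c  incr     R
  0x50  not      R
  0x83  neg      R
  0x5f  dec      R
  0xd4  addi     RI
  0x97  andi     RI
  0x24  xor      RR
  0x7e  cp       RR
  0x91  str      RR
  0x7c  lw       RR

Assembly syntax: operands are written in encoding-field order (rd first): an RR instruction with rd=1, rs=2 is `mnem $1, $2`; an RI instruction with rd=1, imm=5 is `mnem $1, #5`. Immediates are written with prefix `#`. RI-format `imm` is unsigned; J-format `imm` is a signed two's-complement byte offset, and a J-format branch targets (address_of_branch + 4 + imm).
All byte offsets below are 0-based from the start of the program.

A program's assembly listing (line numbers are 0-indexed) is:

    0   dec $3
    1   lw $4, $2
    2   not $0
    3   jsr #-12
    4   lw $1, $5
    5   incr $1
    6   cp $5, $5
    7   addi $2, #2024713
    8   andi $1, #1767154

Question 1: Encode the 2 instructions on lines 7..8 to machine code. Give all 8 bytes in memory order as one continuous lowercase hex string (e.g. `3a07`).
7. addi fields op=0xd4:8|rd=2:3|imm=2024713:21 → word d45ee509h → 09 e5 5e d4
8. andi fields op=0x97:8|rd=1:3|imm=1767154:21 → word 973af6f2h → f2 f6 3a 97

09e55ed4f2f63a97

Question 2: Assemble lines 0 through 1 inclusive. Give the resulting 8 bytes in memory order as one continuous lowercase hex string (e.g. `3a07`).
0. dec fields op=0x5f:8|rd=3:3|pad=0:21 → word 5f600000h → 00 00 60 5f
1. lw fields op=0x7c:8|rd=4:3|rs=2:3|pad=0:18 → word 7c880000h → 00 00 88 7c

0000605f0000887c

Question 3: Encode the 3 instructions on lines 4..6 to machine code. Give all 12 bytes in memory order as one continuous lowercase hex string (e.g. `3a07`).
0000347c0000203c0000b47e

4. lw fields op=0x7c:8|rd=1:3|rs=5:3|pad=0:18 → word 7c340000h → 00 00 34 7c
5. incr fields op=0x3c:8|rd=1:3|pad=0:21 → word 3c200000h → 00 00 20 3c
6. cp fields op=0x7e:8|rd=5:3|rs=5:3|pad=0:18 → word 7eb40000h → 00 00 b4 7e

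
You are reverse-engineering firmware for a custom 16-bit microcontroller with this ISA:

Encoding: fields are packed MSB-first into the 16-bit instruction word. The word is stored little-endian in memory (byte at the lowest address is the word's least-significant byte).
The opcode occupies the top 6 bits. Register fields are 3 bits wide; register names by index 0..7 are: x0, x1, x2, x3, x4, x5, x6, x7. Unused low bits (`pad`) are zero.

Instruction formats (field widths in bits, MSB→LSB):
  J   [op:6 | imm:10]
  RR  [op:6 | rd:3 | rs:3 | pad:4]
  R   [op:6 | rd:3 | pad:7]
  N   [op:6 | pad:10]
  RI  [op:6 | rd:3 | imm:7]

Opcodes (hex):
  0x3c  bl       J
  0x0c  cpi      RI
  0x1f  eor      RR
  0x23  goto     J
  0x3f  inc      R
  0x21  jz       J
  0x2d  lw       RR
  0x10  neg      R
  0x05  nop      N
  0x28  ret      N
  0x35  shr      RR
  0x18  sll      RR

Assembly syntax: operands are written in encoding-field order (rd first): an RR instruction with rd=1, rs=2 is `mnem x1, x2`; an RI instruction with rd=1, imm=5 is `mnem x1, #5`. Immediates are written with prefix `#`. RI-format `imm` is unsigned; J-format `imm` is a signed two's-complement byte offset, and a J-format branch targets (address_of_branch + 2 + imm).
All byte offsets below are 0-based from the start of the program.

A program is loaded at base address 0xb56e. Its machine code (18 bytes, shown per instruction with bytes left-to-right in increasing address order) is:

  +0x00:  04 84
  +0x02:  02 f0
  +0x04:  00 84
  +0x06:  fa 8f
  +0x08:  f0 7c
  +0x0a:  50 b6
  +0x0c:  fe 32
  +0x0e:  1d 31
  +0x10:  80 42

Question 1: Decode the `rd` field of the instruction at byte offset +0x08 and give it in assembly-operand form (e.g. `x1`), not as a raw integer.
off 0x08: read f0 7c as little → 0x7cf0
  opcode bits[15:10]=0x1f: eor/RR
  [9:7] rd=1 = x1
  [6:4] rs=7 = x7

x1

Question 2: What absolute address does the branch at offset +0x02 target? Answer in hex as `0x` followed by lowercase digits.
[02] 02 f0 → 0xf002
  top 6b → 0x3c → bl [J]
  imm: (w>>0)&0x3ff=0x2 → #2
  target = base 0xb56e + off 0x02 + 2 + imm 2 = 0xb574

0xb574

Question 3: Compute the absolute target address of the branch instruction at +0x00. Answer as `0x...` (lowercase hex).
0xb574

off 0x00: read 04 84 as little → 0x8404
  top 6b → 0x21 → jz [J]
  [9:0] imm=4 = #4
  target = base 0xb56e + off 0x00 + 2 + imm 4 = 0xb574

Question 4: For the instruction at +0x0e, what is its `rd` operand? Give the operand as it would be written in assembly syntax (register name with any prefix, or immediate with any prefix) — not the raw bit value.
x2

[0e] 1d 31 → 0x311d
  op=0x311d>>10=0xc ⇒ cpi (RI)
  [9:7] rd=2 = x2
  [6:0] imm=29 = #29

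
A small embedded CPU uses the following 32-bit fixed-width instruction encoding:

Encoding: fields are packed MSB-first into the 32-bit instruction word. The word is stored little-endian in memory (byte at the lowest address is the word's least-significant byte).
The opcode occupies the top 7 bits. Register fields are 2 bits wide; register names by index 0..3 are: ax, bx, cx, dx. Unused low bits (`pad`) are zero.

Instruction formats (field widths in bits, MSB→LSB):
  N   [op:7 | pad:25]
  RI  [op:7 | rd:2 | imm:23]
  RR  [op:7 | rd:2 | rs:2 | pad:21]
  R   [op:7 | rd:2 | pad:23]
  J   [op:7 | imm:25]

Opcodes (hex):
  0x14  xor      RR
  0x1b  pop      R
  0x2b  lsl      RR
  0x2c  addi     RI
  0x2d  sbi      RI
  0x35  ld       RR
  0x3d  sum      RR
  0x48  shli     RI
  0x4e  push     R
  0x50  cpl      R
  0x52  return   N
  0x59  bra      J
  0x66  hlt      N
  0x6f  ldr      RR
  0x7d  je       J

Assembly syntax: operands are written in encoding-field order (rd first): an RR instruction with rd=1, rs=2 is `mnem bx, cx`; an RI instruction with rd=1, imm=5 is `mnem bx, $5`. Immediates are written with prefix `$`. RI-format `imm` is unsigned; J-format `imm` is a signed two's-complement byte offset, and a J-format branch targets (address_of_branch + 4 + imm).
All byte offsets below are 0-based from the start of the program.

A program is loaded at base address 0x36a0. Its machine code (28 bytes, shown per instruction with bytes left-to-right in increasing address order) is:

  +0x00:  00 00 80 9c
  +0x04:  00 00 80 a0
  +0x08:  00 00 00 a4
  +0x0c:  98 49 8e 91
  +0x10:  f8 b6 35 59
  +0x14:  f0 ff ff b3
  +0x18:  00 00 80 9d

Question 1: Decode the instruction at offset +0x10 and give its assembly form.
off 0x10: read f8 b6 35 59 as little → 0x5935b6f8
  top 7b → 0x2c → addi [RI]
  rd@[24:23]=0x2 ⇒ cx
  imm@[22:0]=0x35b6f8 ⇒ $3520248

addi cx, $3520248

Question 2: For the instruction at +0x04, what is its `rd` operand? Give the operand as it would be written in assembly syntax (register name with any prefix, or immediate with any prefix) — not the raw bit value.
[04] 00 00 80 a0 → 0xa0800000
  opcode bits[31:25]=0x50: cpl/R
  rd@[24:23]=0x1 ⇒ bx

bx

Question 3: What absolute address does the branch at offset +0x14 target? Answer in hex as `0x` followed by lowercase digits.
0x36a8

+0x14: f0 ff ff b3 ⇒ word 0xb3fffff0 (little)
  top 7b → 0x59 → bra [J]
  imm: (w>>0)&0x1ffffff=0x1fffff0 (s25→-16) → $-16
  target = base 0x36a0 + off 0x14 + 4 + imm -16 = 0x36a8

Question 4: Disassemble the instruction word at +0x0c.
[0c] 98 49 8e 91 → 0x918e4998
  op=0x918e4998>>25=0x48 ⇒ shli (RI)
  rd: (w>>23)&0x3=0x3 → dx
  imm: (w>>0)&0x7fffff=0xe4998 → $936344

shli dx, $936344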